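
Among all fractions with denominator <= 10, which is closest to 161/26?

Expand x = 161/26 as a continued fraction with the Euclidean algorithm:
  161 = 6*26 + 5, so a_0 = 6.
  26 = 5*5 + 1, so a_1 = 5.
  5 = 5*1 + 0, so a_2 = 5.
so x = [6; 5, 5].
Convergents (p_i = a_i*p_{i-1} + p_{i-2}, q_i = a_i*q_{i-1} + q_{i-2} with p_{-2}=0, p_{-1}=1, q_{-2}=1, q_{-1}=0), until the denominator exceeds 10:
  i=0: a_0=6, p_0 = 6*1 + 0 = 6, q_0 = 6*0 + 1 = 1.
  i=1: a_1=5, p_1 = 5*6 + 1 = 31, q_1 = 5*1 + 0 = 5.
  i=2: a_2=5, p_2 = 5*31 + 6 = 161, q_2 = 5*5 + 1 = 26.
q_2 = 26 > 10, so the last convergent with denominator <= 10 is p_1/q_1 = 31/5.
The closest fraction with denominator <= 10 is either p_1/q_1 or the intermediate fraction (k*p_1 + p_0)/(k*q_1 + q_0) with the largest k >= 1 whose denominator stays <= 10; these approach x as k grows, and every other convergent or intermediate fraction in range is farther away.
Largest k: floor((10 - q_0)/q_1) = floor((10 - 1)/5) = 1.
That gives (1*31 + 6)/(1*5 + 1) = 37/6.
Compare the errors: |x - 31/5| = |161*5 - 31*26|/(26*5) = 1/130, and |x - 37/6| = |161*6 - 37*26|/(26*6) = 4/156.
Cross-multiplying, 1*156 = 156 < 520 = 4*130, so 1/130 is smaller: the convergent 31/5 is closer to x than 37/6.

31/5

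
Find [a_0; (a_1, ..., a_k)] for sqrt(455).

[21; (3, 42)]

Write x_i = (sqrt(455) + m_i)/d_i with (m_0, d_0) = (0, 1). a_0 = floor(sqrt(455)) = 21, since 21^2 = 441 <= 455 < 484 = 22^2.
Iterate m_{i+1} = d_i*a_i - m_i, d_{i+1} = (455 - m_{i+1}^2)/d_i, a_{i+1} = floor((a_0 + m_{i+1})/d_{i+1}):
  m_1 = 1*21 - 0 = 21, d_1 = (455 - 21^2)/1 = 14/1 = 14, a_1 = floor((21 + 21)/14) = 3.
  m_2 = 14*3 - 21 = 21, d_2 = (455 - 21^2)/14 = 14/14 = 1, a_2 = floor((21 + 21)/1) = 42.
  m_3 = 1*42 - 21 = 21, d_3 = (455 - 21^2)/1 = 14/1 = 14: (m_3, d_3) = (m_1, d_1) = (21, 14), so from here the quotients repeat a_1, a_2; the period length is 2.
Hence the expansion of sqrt(455) is a_0 = 21 followed by the repeating block 3, 42 (period 2).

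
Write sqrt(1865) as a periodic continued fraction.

Write x_i = (sqrt(1865) + m_i)/d_i with (m_0, d_0) = (0, 1). a_0 = floor(sqrt(1865)) = 43, since 43^2 = 1849 <= 1865 < 1936 = 44^2.
Iterate m_{i+1} = d_i*a_i - m_i, d_{i+1} = (1865 - m_{i+1}^2)/d_i, a_{i+1} = floor((a_0 + m_{i+1})/d_{i+1}):
  m_1 = 1*43 - 0 = 43, d_1 = (1865 - 43^2)/1 = 16/1 = 16, a_1 = floor((43 + 43)/16) = 5.
  m_2 = 16*5 - 43 = 37, d_2 = (1865 - 37^2)/16 = 496/16 = 31, a_2 = floor((43 + 37)/31) = 2.
  m_3 = 31*2 - 37 = 25, d_3 = (1865 - 25^2)/31 = 1240/31 = 40, a_3 = floor((43 + 25)/40) = 1.
  m_4 = 40*1 - 25 = 15, d_4 = (1865 - 15^2)/40 = 1640/40 = 41, a_4 = floor((43 + 15)/41) = 1.
  m_5 = 41*1 - 15 = 26, d_5 = (1865 - 26^2)/41 = 1189/41 = 29, a_5 = floor((43 + 26)/29) = 2.
  m_6 = 29*2 - 26 = 32, d_6 = (1865 - 32^2)/29 = 841/29 = 29, a_6 = floor((43 + 32)/29) = 2.
  m_7 = 29*2 - 32 = 26, d_7 = (1865 - 26^2)/29 = 1189/29 = 41, a_7 = floor((43 + 26)/41) = 1.
  m_8 = 41*1 - 26 = 15, d_8 = (1865 - 15^2)/41 = 1640/41 = 40, a_8 = floor((43 + 15)/40) = 1.
  m_9 = 40*1 - 15 = 25, d_9 = (1865 - 25^2)/40 = 1240/40 = 31, a_9 = floor((43 + 25)/31) = 2.
  m_10 = 31*2 - 25 = 37, d_10 = (1865 - 37^2)/31 = 496/31 = 16, a_10 = floor((43 + 37)/16) = 5.
  m_11 = 16*5 - 37 = 43, d_11 = (1865 - 43^2)/16 = 16/16 = 1, a_11 = floor((43 + 43)/1) = 86.
  m_12 = 1*86 - 43 = 43, d_12 = (1865 - 43^2)/1 = 16/1 = 16: (m_12, d_12) = (m_1, d_1) = (43, 16), so from here the quotients repeat a_1, ..., a_11; the period length is 11.
Hence the expansion of sqrt(1865) is a_0 = 43 followed by the repeating block 5, 2, 1, 1, 2, 2, 1, 1, 2, 5, 86 (period 11).

[43; (5, 2, 1, 1, 2, 2, 1, 1, 2, 5, 86)]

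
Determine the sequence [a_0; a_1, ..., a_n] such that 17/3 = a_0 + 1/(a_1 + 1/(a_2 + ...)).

[5; 1, 2]

Run the Euclidean algorithm on 17 and 3; the successive quotients are the partial quotients a_0, a_1, ... (each step inverts the fractional part left over by the previous one):
  17 = 5*3 + 2, so a_0 = 5.
  3 = 1*2 + 1, so a_1 = 1.
  2 = 2*1 + 0, so a_2 = 2.
The remainder reaches 0 after 3 divisions, so the expansion has 3 partial quotients, read off in order.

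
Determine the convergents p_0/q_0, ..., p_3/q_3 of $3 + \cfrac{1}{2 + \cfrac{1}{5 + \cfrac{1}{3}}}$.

3/1, 7/2, 38/11, 121/35

Using the convergent recurrence p_i = a_i*p_{i-1} + p_{i-2}, q_i = a_i*q_{i-1} + q_{i-2} with p_{-2}=0, p_{-1}=1, q_{-2}=1, q_{-1}=0:
  i=0: a_0=3, p_0 = 3*1 + 0 = 3, q_0 = 3*0 + 1 = 1.
  i=1: a_1=2, p_1 = 2*3 + 1 = 7, q_1 = 2*1 + 0 = 2.
  i=2: a_2=5, p_2 = 5*7 + 3 = 38, q_2 = 5*2 + 1 = 11.
  i=3: a_3=3, p_3 = 3*38 + 7 = 121, q_3 = 3*11 + 2 = 35.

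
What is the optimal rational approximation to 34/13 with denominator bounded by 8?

Expand x = 34/13 as a continued fraction with the Euclidean algorithm:
  34 = 2*13 + 8, so a_0 = 2.
  13 = 1*8 + 5, so a_1 = 1.
  8 = 1*5 + 3, so a_2 = 1.
  5 = 1*3 + 2, so a_3 = 1.
  3 = 1*2 + 1, so a_4 = 1.
  2 = 2*1 + 0, so a_5 = 2.
so x = [2; 1, 1, 1, 1, 2].
Convergents (p_i = a_i*p_{i-1} + p_{i-2}, q_i = a_i*q_{i-1} + q_{i-2} with p_{-2}=0, p_{-1}=1, q_{-2}=1, q_{-1}=0), until the denominator exceeds 8:
  i=0: a_0=2, p_0 = 2*1 + 0 = 2, q_0 = 2*0 + 1 = 1.
  i=1: a_1=1, p_1 = 1*2 + 1 = 3, q_1 = 1*1 + 0 = 1.
  i=2: a_2=1, p_2 = 1*3 + 2 = 5, q_2 = 1*1 + 1 = 2.
  i=3: a_3=1, p_3 = 1*5 + 3 = 8, q_3 = 1*2 + 1 = 3.
  i=4: a_4=1, p_4 = 1*8 + 5 = 13, q_4 = 1*3 + 2 = 5.
  i=5: a_5=2, p_5 = 2*13 + 8 = 34, q_5 = 2*5 + 3 = 13.
q_5 = 13 > 8, so the last convergent with denominator <= 8 is p_4/q_4 = 13/5.
The closest fraction with denominator <= 8 is either p_4/q_4 or the intermediate fraction (k*p_4 + p_3)/(k*q_4 + q_3) with the largest k >= 1 whose denominator stays <= 8; these approach x as k grows, and every other convergent or intermediate fraction in range is farther away.
Largest k: floor((8 - q_3)/q_4) = floor((8 - 3)/5) = 1.
That gives (1*13 + 8)/(1*5 + 3) = 21/8.
Compare the errors: |x - 13/5| = |34*5 - 13*13|/(13*5) = 1/65, and |x - 21/8| = |34*8 - 21*13|/(13*8) = 1/104.
Cross-multiplying, 1*65 = 65 < 104 = 1*104, so 1/104 is smaller: the intermediate fraction 21/8 is closer to x than 13/5.

21/8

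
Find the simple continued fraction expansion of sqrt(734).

[27; (10, 1, 4, 1, 1, 26, 1, 1, 4, 1, 10, 54)]

Write x_i = (sqrt(734) + m_i)/d_i with (m_0, d_0) = (0, 1). a_0 = floor(sqrt(734)) = 27, since 27^2 = 729 <= 734 < 784 = 28^2.
Iterate m_{i+1} = d_i*a_i - m_i, d_{i+1} = (734 - m_{i+1}^2)/d_i, a_{i+1} = floor((a_0 + m_{i+1})/d_{i+1}):
  m_1 = 1*27 - 0 = 27, d_1 = (734 - 27^2)/1 = 5/1 = 5, a_1 = floor((27 + 27)/5) = 10.
  m_2 = 5*10 - 27 = 23, d_2 = (734 - 23^2)/5 = 205/5 = 41, a_2 = floor((27 + 23)/41) = 1.
  m_3 = 41*1 - 23 = 18, d_3 = (734 - 18^2)/41 = 410/41 = 10, a_3 = floor((27 + 18)/10) = 4.
  m_4 = 10*4 - 18 = 22, d_4 = (734 - 22^2)/10 = 250/10 = 25, a_4 = floor((27 + 22)/25) = 1.
  m_5 = 25*1 - 22 = 3, d_5 = (734 - 3^2)/25 = 725/25 = 29, a_5 = floor((27 + 3)/29) = 1.
  m_6 = 29*1 - 3 = 26, d_6 = (734 - 26^2)/29 = 58/29 = 2, a_6 = floor((27 + 26)/2) = 26.
  m_7 = 2*26 - 26 = 26, d_7 = (734 - 26^2)/2 = 58/2 = 29, a_7 = floor((27 + 26)/29) = 1.
  m_8 = 29*1 - 26 = 3, d_8 = (734 - 3^2)/29 = 725/29 = 25, a_8 = floor((27 + 3)/25) = 1.
  m_9 = 25*1 - 3 = 22, d_9 = (734 - 22^2)/25 = 250/25 = 10, a_9 = floor((27 + 22)/10) = 4.
  m_10 = 10*4 - 22 = 18, d_10 = (734 - 18^2)/10 = 410/10 = 41, a_10 = floor((27 + 18)/41) = 1.
  m_11 = 41*1 - 18 = 23, d_11 = (734 - 23^2)/41 = 205/41 = 5, a_11 = floor((27 + 23)/5) = 10.
  m_12 = 5*10 - 23 = 27, d_12 = (734 - 27^2)/5 = 5/5 = 1, a_12 = floor((27 + 27)/1) = 54.
  m_13 = 1*54 - 27 = 27, d_13 = (734 - 27^2)/1 = 5/1 = 5: (m_13, d_13) = (m_1, d_1) = (27, 5), so from here the quotients repeat a_1, ..., a_12; the period length is 12.
Hence the expansion of sqrt(734) is a_0 = 27 followed by the repeating block 10, 1, 4, 1, 1, 26, 1, 1, 4, 1, 10, 54 (period 12).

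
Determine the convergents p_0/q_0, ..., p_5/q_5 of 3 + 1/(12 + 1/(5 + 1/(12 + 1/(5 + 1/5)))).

Using the convergent recurrence p_i = a_i*p_{i-1} + p_{i-2}, q_i = a_i*q_{i-1} + q_{i-2} with p_{-2}=0, p_{-1}=1, q_{-2}=1, q_{-1}=0:
  i=0: a_0=3, p_0 = 3*1 + 0 = 3, q_0 = 3*0 + 1 = 1.
  i=1: a_1=12, p_1 = 12*3 + 1 = 37, q_1 = 12*1 + 0 = 12.
  i=2: a_2=5, p_2 = 5*37 + 3 = 188, q_2 = 5*12 + 1 = 61.
  i=3: a_3=12, p_3 = 12*188 + 37 = 2293, q_3 = 12*61 + 12 = 744.
  i=4: a_4=5, p_4 = 5*2293 + 188 = 11653, q_4 = 5*744 + 61 = 3781.
  i=5: a_5=5, p_5 = 5*11653 + 2293 = 60558, q_5 = 5*3781 + 744 = 19649.

3/1, 37/12, 188/61, 2293/744, 11653/3781, 60558/19649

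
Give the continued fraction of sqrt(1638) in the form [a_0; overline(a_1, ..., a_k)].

[40; overline(2, 8, 2, 80)]

Write x_i = (sqrt(1638) + m_i)/d_i with (m_0, d_0) = (0, 1). a_0 = floor(sqrt(1638)) = 40, since 40^2 = 1600 <= 1638 < 1681 = 41^2.
Iterate m_{i+1} = d_i*a_i - m_i, d_{i+1} = (1638 - m_{i+1}^2)/d_i, a_{i+1} = floor((a_0 + m_{i+1})/d_{i+1}):
  m_1 = 1*40 - 0 = 40, d_1 = (1638 - 40^2)/1 = 38/1 = 38, a_1 = floor((40 + 40)/38) = 2.
  m_2 = 38*2 - 40 = 36, d_2 = (1638 - 36^2)/38 = 342/38 = 9, a_2 = floor((40 + 36)/9) = 8.
  m_3 = 9*8 - 36 = 36, d_3 = (1638 - 36^2)/9 = 342/9 = 38, a_3 = floor((40 + 36)/38) = 2.
  m_4 = 38*2 - 36 = 40, d_4 = (1638 - 40^2)/38 = 38/38 = 1, a_4 = floor((40 + 40)/1) = 80.
  m_5 = 1*80 - 40 = 40, d_5 = (1638 - 40^2)/1 = 38/1 = 38: (m_5, d_5) = (m_1, d_1) = (40, 38), so from here the quotients repeat a_1, ..., a_4; the period length is 4.
Hence the expansion of sqrt(1638) is a_0 = 40 followed by the repeating block 2, 8, 2, 80 (period 4).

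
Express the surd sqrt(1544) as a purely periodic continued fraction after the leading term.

[39; (3, 2, 2, 9, 2, 2, 3, 78)]

Write x_i = (sqrt(1544) + m_i)/d_i with (m_0, d_0) = (0, 1). a_0 = floor(sqrt(1544)) = 39, since 39^2 = 1521 <= 1544 < 1600 = 40^2.
Iterate m_{i+1} = d_i*a_i - m_i, d_{i+1} = (1544 - m_{i+1}^2)/d_i, a_{i+1} = floor((a_0 + m_{i+1})/d_{i+1}):
  m_1 = 1*39 - 0 = 39, d_1 = (1544 - 39^2)/1 = 23/1 = 23, a_1 = floor((39 + 39)/23) = 3.
  m_2 = 23*3 - 39 = 30, d_2 = (1544 - 30^2)/23 = 644/23 = 28, a_2 = floor((39 + 30)/28) = 2.
  m_3 = 28*2 - 30 = 26, d_3 = (1544 - 26^2)/28 = 868/28 = 31, a_3 = floor((39 + 26)/31) = 2.
  m_4 = 31*2 - 26 = 36, d_4 = (1544 - 36^2)/31 = 248/31 = 8, a_4 = floor((39 + 36)/8) = 9.
  m_5 = 8*9 - 36 = 36, d_5 = (1544 - 36^2)/8 = 248/8 = 31, a_5 = floor((39 + 36)/31) = 2.
  m_6 = 31*2 - 36 = 26, d_6 = (1544 - 26^2)/31 = 868/31 = 28, a_6 = floor((39 + 26)/28) = 2.
  m_7 = 28*2 - 26 = 30, d_7 = (1544 - 30^2)/28 = 644/28 = 23, a_7 = floor((39 + 30)/23) = 3.
  m_8 = 23*3 - 30 = 39, d_8 = (1544 - 39^2)/23 = 23/23 = 1, a_8 = floor((39 + 39)/1) = 78.
  m_9 = 1*78 - 39 = 39, d_9 = (1544 - 39^2)/1 = 23/1 = 23: (m_9, d_9) = (m_1, d_1) = (39, 23), so from here the quotients repeat a_1, ..., a_8; the period length is 8.
Hence the expansion of sqrt(1544) is a_0 = 39 followed by the repeating block 3, 2, 2, 9, 2, 2, 3, 78 (period 8).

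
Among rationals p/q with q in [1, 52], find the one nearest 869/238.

Expand x = 869/238 as a continued fraction with the Euclidean algorithm:
  869 = 3*238 + 155, so a_0 = 3.
  238 = 1*155 + 83, so a_1 = 1.
  155 = 1*83 + 72, so a_2 = 1.
  83 = 1*72 + 11, so a_3 = 1.
  72 = 6*11 + 6, so a_4 = 6.
  11 = 1*6 + 5, so a_5 = 1.
  6 = 1*5 + 1, so a_6 = 1.
  5 = 5*1 + 0, so a_7 = 5.
so x = [3; 1, 1, 1, 6, 1, 1, 5].
Convergents (p_i = a_i*p_{i-1} + p_{i-2}, q_i = a_i*q_{i-1} + q_{i-2} with p_{-2}=0, p_{-1}=1, q_{-2}=1, q_{-1}=0), until the denominator exceeds 52:
  i=0: a_0=3, p_0 = 3*1 + 0 = 3, q_0 = 3*0 + 1 = 1.
  i=1: a_1=1, p_1 = 1*3 + 1 = 4, q_1 = 1*1 + 0 = 1.
  i=2: a_2=1, p_2 = 1*4 + 3 = 7, q_2 = 1*1 + 1 = 2.
  i=3: a_3=1, p_3 = 1*7 + 4 = 11, q_3 = 1*2 + 1 = 3.
  i=4: a_4=6, p_4 = 6*11 + 7 = 73, q_4 = 6*3 + 2 = 20.
  i=5: a_5=1, p_5 = 1*73 + 11 = 84, q_5 = 1*20 + 3 = 23.
  i=6: a_6=1, p_6 = 1*84 + 73 = 157, q_6 = 1*23 + 20 = 43.
  i=7: a_7=5, p_7 = 5*157 + 84 = 869, q_7 = 5*43 + 23 = 238.
q_7 = 238 > 52, so the last convergent with denominator <= 52 is p_6/q_6 = 157/43.
The closest fraction with denominator <= 52 is either p_6/q_6 or the intermediate fraction (k*p_6 + p_5)/(k*q_6 + q_5) with the largest k >= 1 whose denominator stays <= 52; these approach x as k grows, and every other convergent or intermediate fraction in range is farther away.
Largest k: floor((52 - q_5)/q_6) = floor((52 - 23)/43) = 0.
Since k = 0, no intermediate fraction beyond p_6/q_6 has denominator <= 52, so the convergent 157/43 is the closest (its error is |869*43 - 157*238|/(238*43) = 1/10234).

157/43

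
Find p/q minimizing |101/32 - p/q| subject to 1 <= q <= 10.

19/6

Expand x = 101/32 as a continued fraction with the Euclidean algorithm:
  101 = 3*32 + 5, so a_0 = 3.
  32 = 6*5 + 2, so a_1 = 6.
  5 = 2*2 + 1, so a_2 = 2.
  2 = 2*1 + 0, so a_3 = 2.
so x = [3; 6, 2, 2].
Convergents (p_i = a_i*p_{i-1} + p_{i-2}, q_i = a_i*q_{i-1} + q_{i-2} with p_{-2}=0, p_{-1}=1, q_{-2}=1, q_{-1}=0), until the denominator exceeds 10:
  i=0: a_0=3, p_0 = 3*1 + 0 = 3, q_0 = 3*0 + 1 = 1.
  i=1: a_1=6, p_1 = 6*3 + 1 = 19, q_1 = 6*1 + 0 = 6.
  i=2: a_2=2, p_2 = 2*19 + 3 = 41, q_2 = 2*6 + 1 = 13.
q_2 = 13 > 10, so the last convergent with denominator <= 10 is p_1/q_1 = 19/6.
The closest fraction with denominator <= 10 is either p_1/q_1 or the intermediate fraction (k*p_1 + p_0)/(k*q_1 + q_0) with the largest k >= 1 whose denominator stays <= 10; these approach x as k grows, and every other convergent or intermediate fraction in range is farther away.
Largest k: floor((10 - q_0)/q_1) = floor((10 - 1)/6) = 1.
That gives (1*19 + 3)/(1*6 + 1) = 22/7.
Compare the errors: |x - 19/6| = |101*6 - 19*32|/(32*6) = 2/192, and |x - 22/7| = |101*7 - 22*32|/(32*7) = 3/224.
Cross-multiplying, 2*224 = 448 < 576 = 3*192, so 2/192 is smaller: the convergent 19/6 is closer to x than 22/7.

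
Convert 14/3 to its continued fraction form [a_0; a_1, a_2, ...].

[4; 1, 2]

Run the Euclidean algorithm on 14 and 3; the successive quotients are the partial quotients a_0, a_1, ... (each step inverts the fractional part left over by the previous one):
  14 = 4*3 + 2, so a_0 = 4.
  3 = 1*2 + 1, so a_1 = 1.
  2 = 2*1 + 0, so a_2 = 2.
The remainder reaches 0 after 3 divisions, so the expansion has 3 partial quotients, read off in order.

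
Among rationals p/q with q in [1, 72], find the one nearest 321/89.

Expand x = 321/89 as a continued fraction with the Euclidean algorithm:
  321 = 3*89 + 54, so a_0 = 3.
  89 = 1*54 + 35, so a_1 = 1.
  54 = 1*35 + 19, so a_2 = 1.
  35 = 1*19 + 16, so a_3 = 1.
  19 = 1*16 + 3, so a_4 = 1.
  16 = 5*3 + 1, so a_5 = 5.
  3 = 3*1 + 0, so a_6 = 3.
so x = [3; 1, 1, 1, 1, 5, 3].
Convergents (p_i = a_i*p_{i-1} + p_{i-2}, q_i = a_i*q_{i-1} + q_{i-2} with p_{-2}=0, p_{-1}=1, q_{-2}=1, q_{-1}=0), until the denominator exceeds 72:
  i=0: a_0=3, p_0 = 3*1 + 0 = 3, q_0 = 3*0 + 1 = 1.
  i=1: a_1=1, p_1 = 1*3 + 1 = 4, q_1 = 1*1 + 0 = 1.
  i=2: a_2=1, p_2 = 1*4 + 3 = 7, q_2 = 1*1 + 1 = 2.
  i=3: a_3=1, p_3 = 1*7 + 4 = 11, q_3 = 1*2 + 1 = 3.
  i=4: a_4=1, p_4 = 1*11 + 7 = 18, q_4 = 1*3 + 2 = 5.
  i=5: a_5=5, p_5 = 5*18 + 11 = 101, q_5 = 5*5 + 3 = 28.
  i=6: a_6=3, p_6 = 3*101 + 18 = 321, q_6 = 3*28 + 5 = 89.
q_6 = 89 > 72, so the last convergent with denominator <= 72 is p_5/q_5 = 101/28.
The closest fraction with denominator <= 72 is either p_5/q_5 or the intermediate fraction (k*p_5 + p_4)/(k*q_5 + q_4) with the largest k >= 1 whose denominator stays <= 72; these approach x as k grows, and every other convergent or intermediate fraction in range is farther away.
Largest k: floor((72 - q_4)/q_5) = floor((72 - 5)/28) = 2.
That gives (2*101 + 18)/(2*28 + 5) = 220/61.
Compare the errors: |x - 101/28| = |321*28 - 101*89|/(89*28) = 1/2492, and |x - 220/61| = |321*61 - 220*89|/(89*61) = 1/5429.
Cross-multiplying, 1*2492 = 2492 < 5429 = 1*5429, so 1/5429 is smaller: the intermediate fraction 220/61 is closer to x than 101/28.

220/61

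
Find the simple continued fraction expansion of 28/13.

[2; 6, 2]

Run the Euclidean algorithm on 28 and 13; the successive quotients are the partial quotients a_0, a_1, ... (each step inverts the fractional part left over by the previous one):
  28 = 2*13 + 2, so a_0 = 2.
  13 = 6*2 + 1, so a_1 = 6.
  2 = 2*1 + 0, so a_2 = 2.
The remainder reaches 0 after 3 divisions, so the expansion has 3 partial quotients, read off in order.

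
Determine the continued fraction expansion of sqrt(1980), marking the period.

[44; (2, 88)]

Write x_i = (sqrt(1980) + m_i)/d_i with (m_0, d_0) = (0, 1). a_0 = floor(sqrt(1980)) = 44, since 44^2 = 1936 <= 1980 < 2025 = 45^2.
Iterate m_{i+1} = d_i*a_i - m_i, d_{i+1} = (1980 - m_{i+1}^2)/d_i, a_{i+1} = floor((a_0 + m_{i+1})/d_{i+1}):
  m_1 = 1*44 - 0 = 44, d_1 = (1980 - 44^2)/1 = 44/1 = 44, a_1 = floor((44 + 44)/44) = 2.
  m_2 = 44*2 - 44 = 44, d_2 = (1980 - 44^2)/44 = 44/44 = 1, a_2 = floor((44 + 44)/1) = 88.
  m_3 = 1*88 - 44 = 44, d_3 = (1980 - 44^2)/1 = 44/1 = 44: (m_3, d_3) = (m_1, d_1) = (44, 44), so from here the quotients repeat a_1, a_2; the period length is 2.
Hence the expansion of sqrt(1980) is a_0 = 44 followed by the repeating block 2, 88 (period 2).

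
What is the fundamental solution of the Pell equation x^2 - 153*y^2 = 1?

First expand sqrt(153) as a continued fraction. With x_i = (sqrt(153) + m_i)/d_i and (m_0, d_0) = (0, 1): a_0 = floor(sqrt(153)) = 12, since 12^2 = 144 <= 153 < 169 = 13^2.
Iterate m_{i+1} = d_i*a_i - m_i, d_{i+1} = (153 - m_{i+1}^2)/d_i, a_{i+1} = floor((a_0 + m_{i+1})/d_{i+1}):
  m_1 = 1*12 - 0 = 12, d_1 = (153 - 12^2)/1 = 9/1 = 9, a_1 = floor((12 + 12)/9) = 2.
  m_2 = 9*2 - 12 = 6, d_2 = (153 - 6^2)/9 = 117/9 = 13, a_2 = floor((12 + 6)/13) = 1.
  m_3 = 13*1 - 6 = 7, d_3 = (153 - 7^2)/13 = 104/13 = 8, a_3 = floor((12 + 7)/8) = 2.
  m_4 = 8*2 - 7 = 9, d_4 = (153 - 9^2)/8 = 72/8 = 9, a_4 = floor((12 + 9)/9) = 2.
  m_5 = 9*2 - 9 = 9, d_5 = (153 - 9^2)/9 = 72/9 = 8, a_5 = floor((12 + 9)/8) = 2.
  m_6 = 8*2 - 9 = 7, d_6 = (153 - 7^2)/8 = 104/8 = 13, a_6 = floor((12 + 7)/13) = 1.
  m_7 = 13*1 - 7 = 6, d_7 = (153 - 6^2)/13 = 117/13 = 9, a_7 = floor((12 + 6)/9) = 2.
  m_8 = 9*2 - 6 = 12, d_8 = (153 - 12^2)/9 = 9/9 = 1, a_8 = floor((12 + 12)/1) = 24.
  m_9 = 1*24 - 12 = 12, d_9 = (153 - 12^2)/1 = 9/1 = 9: (m_9, d_9) = (m_1, d_1) = (12, 9), so from here the quotients repeat a_1, ..., a_8; the period length is 8.
So sqrt(153) = [12; (2, 1, 2, 2, 2, 1, 2, 24)] with period length k = 8.
k is even, so the fundamental solution of x^2 - 153y^2 = 1 is (p_{k-1}, q_{k-1}) = (p_7, q_7); compute convergents through index 7.
Convergents (p_i = a_i*p_{i-1} + p_{i-2}, q_i = a_i*q_{i-1} + q_{i-2} with p_{-2}=0, p_{-1}=1, q_{-2}=1, q_{-1}=0):
  i=0: a_0=12, p_0 = 12*1 + 0 = 12, q_0 = 12*0 + 1 = 1.
  i=1: a_1=2, p_1 = 2*12 + 1 = 25, q_1 = 2*1 + 0 = 2.
  i=2: a_2=1, p_2 = 1*25 + 12 = 37, q_2 = 1*2 + 1 = 3.
  i=3: a_3=2, p_3 = 2*37 + 25 = 99, q_3 = 2*3 + 2 = 8.
  i=4: a_4=2, p_4 = 2*99 + 37 = 235, q_4 = 2*8 + 3 = 19.
  i=5: a_5=2, p_5 = 2*235 + 99 = 569, q_5 = 2*19 + 8 = 46.
  i=6: a_6=1, p_6 = 1*569 + 235 = 804, q_6 = 1*46 + 19 = 65.
  i=7: a_7=2, p_7 = 2*804 + 569 = 2177, q_7 = 2*65 + 46 = 176.
Check: 2177^2 - 153*176^2 = 4739329 - 4739328 = 1, so (x, y) = (2177, 176) solves the equation, and by the theorem it is the least positive solution.

(x, y) = (2177, 176)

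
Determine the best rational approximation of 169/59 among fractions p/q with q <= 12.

20/7

Expand x = 169/59 as a continued fraction with the Euclidean algorithm:
  169 = 2*59 + 51, so a_0 = 2.
  59 = 1*51 + 8, so a_1 = 1.
  51 = 6*8 + 3, so a_2 = 6.
  8 = 2*3 + 2, so a_3 = 2.
  3 = 1*2 + 1, so a_4 = 1.
  2 = 2*1 + 0, so a_5 = 2.
so x = [2; 1, 6, 2, 1, 2].
Convergents (p_i = a_i*p_{i-1} + p_{i-2}, q_i = a_i*q_{i-1} + q_{i-2} with p_{-2}=0, p_{-1}=1, q_{-2}=1, q_{-1}=0), until the denominator exceeds 12:
  i=0: a_0=2, p_0 = 2*1 + 0 = 2, q_0 = 2*0 + 1 = 1.
  i=1: a_1=1, p_1 = 1*2 + 1 = 3, q_1 = 1*1 + 0 = 1.
  i=2: a_2=6, p_2 = 6*3 + 2 = 20, q_2 = 6*1 + 1 = 7.
  i=3: a_3=2, p_3 = 2*20 + 3 = 43, q_3 = 2*7 + 1 = 15.
q_3 = 15 > 12, so the last convergent with denominator <= 12 is p_2/q_2 = 20/7.
The closest fraction with denominator <= 12 is either p_2/q_2 or the intermediate fraction (k*p_2 + p_1)/(k*q_2 + q_1) with the largest k >= 1 whose denominator stays <= 12; these approach x as k grows, and every other convergent or intermediate fraction in range is farther away.
Largest k: floor((12 - q_1)/q_2) = floor((12 - 1)/7) = 1.
That gives (1*20 + 3)/(1*7 + 1) = 23/8.
Compare the errors: |x - 20/7| = |169*7 - 20*59|/(59*7) = 3/413, and |x - 23/8| = |169*8 - 23*59|/(59*8) = 5/472.
Cross-multiplying, 3*472 = 1416 < 2065 = 5*413, so 3/413 is smaller: the convergent 20/7 is closer to x than 23/8.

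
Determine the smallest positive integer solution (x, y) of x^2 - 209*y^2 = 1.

(x, y) = (46551, 3220)

First expand sqrt(209) as a continued fraction. With x_i = (sqrt(209) + m_i)/d_i and (m_0, d_0) = (0, 1): a_0 = floor(sqrt(209)) = 14, since 14^2 = 196 <= 209 < 225 = 15^2.
Iterate m_{i+1} = d_i*a_i - m_i, d_{i+1} = (209 - m_{i+1}^2)/d_i, a_{i+1} = floor((a_0 + m_{i+1})/d_{i+1}):
  m_1 = 1*14 - 0 = 14, d_1 = (209 - 14^2)/1 = 13/1 = 13, a_1 = floor((14 + 14)/13) = 2.
  m_2 = 13*2 - 14 = 12, d_2 = (209 - 12^2)/13 = 65/13 = 5, a_2 = floor((14 + 12)/5) = 5.
  m_3 = 5*5 - 12 = 13, d_3 = (209 - 13^2)/5 = 40/5 = 8, a_3 = floor((14 + 13)/8) = 3.
  m_4 = 8*3 - 13 = 11, d_4 = (209 - 11^2)/8 = 88/8 = 11, a_4 = floor((14 + 11)/11) = 2.
  m_5 = 11*2 - 11 = 11, d_5 = (209 - 11^2)/11 = 88/11 = 8, a_5 = floor((14 + 11)/8) = 3.
  m_6 = 8*3 - 11 = 13, d_6 = (209 - 13^2)/8 = 40/8 = 5, a_6 = floor((14 + 13)/5) = 5.
  m_7 = 5*5 - 13 = 12, d_7 = (209 - 12^2)/5 = 65/5 = 13, a_7 = floor((14 + 12)/13) = 2.
  m_8 = 13*2 - 12 = 14, d_8 = (209 - 14^2)/13 = 13/13 = 1, a_8 = floor((14 + 14)/1) = 28.
  m_9 = 1*28 - 14 = 14, d_9 = (209 - 14^2)/1 = 13/1 = 13: (m_9, d_9) = (m_1, d_1) = (14, 13), so from here the quotients repeat a_1, ..., a_8; the period length is 8.
So sqrt(209) = [14; (2, 5, 3, 2, 3, 5, 2, 28)] with period length k = 8.
k is even, so the fundamental solution of x^2 - 209y^2 = 1 is (p_{k-1}, q_{k-1}) = (p_7, q_7); compute convergents through index 7.
Convergents (p_i = a_i*p_{i-1} + p_{i-2}, q_i = a_i*q_{i-1} + q_{i-2} with p_{-2}=0, p_{-1}=1, q_{-2}=1, q_{-1}=0):
  i=0: a_0=14, p_0 = 14*1 + 0 = 14, q_0 = 14*0 + 1 = 1.
  i=1: a_1=2, p_1 = 2*14 + 1 = 29, q_1 = 2*1 + 0 = 2.
  i=2: a_2=5, p_2 = 5*29 + 14 = 159, q_2 = 5*2 + 1 = 11.
  i=3: a_3=3, p_3 = 3*159 + 29 = 506, q_3 = 3*11 + 2 = 35.
  i=4: a_4=2, p_4 = 2*506 + 159 = 1171, q_4 = 2*35 + 11 = 81.
  i=5: a_5=3, p_5 = 3*1171 + 506 = 4019, q_5 = 3*81 + 35 = 278.
  i=6: a_6=5, p_6 = 5*4019 + 1171 = 21266, q_6 = 5*278 + 81 = 1471.
  i=7: a_7=2, p_7 = 2*21266 + 4019 = 46551, q_7 = 2*1471 + 278 = 3220.
Check: 46551^2 - 209*3220^2 = 2166995601 - 2166995600 = 1, so (x, y) = (46551, 3220) solves the equation, and by the theorem it is the least positive solution.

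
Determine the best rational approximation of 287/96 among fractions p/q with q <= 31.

3/1

Expand x = 287/96 as a continued fraction with the Euclidean algorithm:
  287 = 2*96 + 95, so a_0 = 2.
  96 = 1*95 + 1, so a_1 = 1.
  95 = 95*1 + 0, so a_2 = 95.
so x = [2; 1, 95].
Convergents (p_i = a_i*p_{i-1} + p_{i-2}, q_i = a_i*q_{i-1} + q_{i-2} with p_{-2}=0, p_{-1}=1, q_{-2}=1, q_{-1}=0), until the denominator exceeds 31:
  i=0: a_0=2, p_0 = 2*1 + 0 = 2, q_0 = 2*0 + 1 = 1.
  i=1: a_1=1, p_1 = 1*2 + 1 = 3, q_1 = 1*1 + 0 = 1.
  i=2: a_2=95, p_2 = 95*3 + 2 = 287, q_2 = 95*1 + 1 = 96.
q_2 = 96 > 31, so the last convergent with denominator <= 31 is p_1/q_1 = 3/1.
The closest fraction with denominator <= 31 is either p_1/q_1 or the intermediate fraction (k*p_1 + p_0)/(k*q_1 + q_0) with the largest k >= 1 whose denominator stays <= 31; these approach x as k grows, and every other convergent or intermediate fraction in range is farther away.
Largest k: floor((31 - q_0)/q_1) = floor((31 - 1)/1) = 30.
That gives (30*3 + 2)/(30*1 + 1) = 92/31.
Compare the errors: |x - 3/1| = |287*1 - 3*96|/(96*1) = 1/96, and |x - 92/31| = |287*31 - 92*96|/(96*31) = 65/2976.
Cross-multiplying, 1*2976 = 2976 < 6240 = 65*96, so 1/96 is smaller: the convergent 3/1 is closer to x than 92/31.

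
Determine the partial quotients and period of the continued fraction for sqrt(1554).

[39; (2, 2, 1, 1, 1, 10, 1, 1, 1, 2, 2, 78)]

Write x_i = (sqrt(1554) + m_i)/d_i with (m_0, d_0) = (0, 1). a_0 = floor(sqrt(1554)) = 39, since 39^2 = 1521 <= 1554 < 1600 = 40^2.
Iterate m_{i+1} = d_i*a_i - m_i, d_{i+1} = (1554 - m_{i+1}^2)/d_i, a_{i+1} = floor((a_0 + m_{i+1})/d_{i+1}):
  m_1 = 1*39 - 0 = 39, d_1 = (1554 - 39^2)/1 = 33/1 = 33, a_1 = floor((39 + 39)/33) = 2.
  m_2 = 33*2 - 39 = 27, d_2 = (1554 - 27^2)/33 = 825/33 = 25, a_2 = floor((39 + 27)/25) = 2.
  m_3 = 25*2 - 27 = 23, d_3 = (1554 - 23^2)/25 = 1025/25 = 41, a_3 = floor((39 + 23)/41) = 1.
  m_4 = 41*1 - 23 = 18, d_4 = (1554 - 18^2)/41 = 1230/41 = 30, a_4 = floor((39 + 18)/30) = 1.
  m_5 = 30*1 - 18 = 12, d_5 = (1554 - 12^2)/30 = 1410/30 = 47, a_5 = floor((39 + 12)/47) = 1.
  m_6 = 47*1 - 12 = 35, d_6 = (1554 - 35^2)/47 = 329/47 = 7, a_6 = floor((39 + 35)/7) = 10.
  m_7 = 7*10 - 35 = 35, d_7 = (1554 - 35^2)/7 = 329/7 = 47, a_7 = floor((39 + 35)/47) = 1.
  m_8 = 47*1 - 35 = 12, d_8 = (1554 - 12^2)/47 = 1410/47 = 30, a_8 = floor((39 + 12)/30) = 1.
  m_9 = 30*1 - 12 = 18, d_9 = (1554 - 18^2)/30 = 1230/30 = 41, a_9 = floor((39 + 18)/41) = 1.
  m_10 = 41*1 - 18 = 23, d_10 = (1554 - 23^2)/41 = 1025/41 = 25, a_10 = floor((39 + 23)/25) = 2.
  m_11 = 25*2 - 23 = 27, d_11 = (1554 - 27^2)/25 = 825/25 = 33, a_11 = floor((39 + 27)/33) = 2.
  m_12 = 33*2 - 27 = 39, d_12 = (1554 - 39^2)/33 = 33/33 = 1, a_12 = floor((39 + 39)/1) = 78.
  m_13 = 1*78 - 39 = 39, d_13 = (1554 - 39^2)/1 = 33/1 = 33: (m_13, d_13) = (m_1, d_1) = (39, 33), so from here the quotients repeat a_1, ..., a_12; the period length is 12.
Hence the expansion of sqrt(1554) is a_0 = 39 followed by the repeating block 2, 2, 1, 1, 1, 10, 1, 1, 1, 2, 2, 78 (period 12).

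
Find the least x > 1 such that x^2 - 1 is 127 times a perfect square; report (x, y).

First expand sqrt(127) as a continued fraction. With x_i = (sqrt(127) + m_i)/d_i and (m_0, d_0) = (0, 1): a_0 = floor(sqrt(127)) = 11, since 11^2 = 121 <= 127 < 144 = 12^2.
Iterate m_{i+1} = d_i*a_i - m_i, d_{i+1} = (127 - m_{i+1}^2)/d_i, a_{i+1} = floor((a_0 + m_{i+1})/d_{i+1}):
  m_1 = 1*11 - 0 = 11, d_1 = (127 - 11^2)/1 = 6/1 = 6, a_1 = floor((11 + 11)/6) = 3.
  m_2 = 6*3 - 11 = 7, d_2 = (127 - 7^2)/6 = 78/6 = 13, a_2 = floor((11 + 7)/13) = 1.
  m_3 = 13*1 - 7 = 6, d_3 = (127 - 6^2)/13 = 91/13 = 7, a_3 = floor((11 + 6)/7) = 2.
  m_4 = 7*2 - 6 = 8, d_4 = (127 - 8^2)/7 = 63/7 = 9, a_4 = floor((11 + 8)/9) = 2.
  m_5 = 9*2 - 8 = 10, d_5 = (127 - 10^2)/9 = 27/9 = 3, a_5 = floor((11 + 10)/3) = 7.
  m_6 = 3*7 - 10 = 11, d_6 = (127 - 11^2)/3 = 6/3 = 2, a_6 = floor((11 + 11)/2) = 11.
  m_7 = 2*11 - 11 = 11, d_7 = (127 - 11^2)/2 = 6/2 = 3, a_7 = floor((11 + 11)/3) = 7.
  m_8 = 3*7 - 11 = 10, d_8 = (127 - 10^2)/3 = 27/3 = 9, a_8 = floor((11 + 10)/9) = 2.
  m_9 = 9*2 - 10 = 8, d_9 = (127 - 8^2)/9 = 63/9 = 7, a_9 = floor((11 + 8)/7) = 2.
  m_10 = 7*2 - 8 = 6, d_10 = (127 - 6^2)/7 = 91/7 = 13, a_10 = floor((11 + 6)/13) = 1.
  m_11 = 13*1 - 6 = 7, d_11 = (127 - 7^2)/13 = 78/13 = 6, a_11 = floor((11 + 7)/6) = 3.
  m_12 = 6*3 - 7 = 11, d_12 = (127 - 11^2)/6 = 6/6 = 1, a_12 = floor((11 + 11)/1) = 22.
  m_13 = 1*22 - 11 = 11, d_13 = (127 - 11^2)/1 = 6/1 = 6: (m_13, d_13) = (m_1, d_1) = (11, 6), so from here the quotients repeat a_1, ..., a_12; the period length is 12.
So sqrt(127) = [11; (3, 1, 2, 2, 7, 11, 7, 2, 2, 1, 3, 22)] with period length k = 12.
k is even, so the fundamental solution of x^2 - 127y^2 = 1 is (p_{k-1}, q_{k-1}) = (p_11, q_11); compute convergents through index 11.
Convergents (p_i = a_i*p_{i-1} + p_{i-2}, q_i = a_i*q_{i-1} + q_{i-2} with p_{-2}=0, p_{-1}=1, q_{-2}=1, q_{-1}=0):
  i=0: a_0=11, p_0 = 11*1 + 0 = 11, q_0 = 11*0 + 1 = 1.
  i=1: a_1=3, p_1 = 3*11 + 1 = 34, q_1 = 3*1 + 0 = 3.
  i=2: a_2=1, p_2 = 1*34 + 11 = 45, q_2 = 1*3 + 1 = 4.
  i=3: a_3=2, p_3 = 2*45 + 34 = 124, q_3 = 2*4 + 3 = 11.
  i=4: a_4=2, p_4 = 2*124 + 45 = 293, q_4 = 2*11 + 4 = 26.
  i=5: a_5=7, p_5 = 7*293 + 124 = 2175, q_5 = 7*26 + 11 = 193.
  i=6: a_6=11, p_6 = 11*2175 + 293 = 24218, q_6 = 11*193 + 26 = 2149.
  i=7: a_7=7, p_7 = 7*24218 + 2175 = 171701, q_7 = 7*2149 + 193 = 15236.
  i=8: a_8=2, p_8 = 2*171701 + 24218 = 367620, q_8 = 2*15236 + 2149 = 32621.
  i=9: a_9=2, p_9 = 2*367620 + 171701 = 906941, q_9 = 2*32621 + 15236 = 80478.
  i=10: a_10=1, p_10 = 1*906941 + 367620 = 1274561, q_10 = 1*80478 + 32621 = 113099.
  i=11: a_11=3, p_11 = 3*1274561 + 906941 = 4730624, q_11 = 3*113099 + 80478 = 419775.
Check: 4730624^2 - 127*419775^2 = 22378803429376 - 22378803429375 = 1, so (x, y) = (4730624, 419775) solves the equation, and by the theorem it is the least positive solution.

(x, y) = (4730624, 419775)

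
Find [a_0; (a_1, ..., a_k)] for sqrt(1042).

Write x_i = (sqrt(1042) + m_i)/d_i with (m_0, d_0) = (0, 1). a_0 = floor(sqrt(1042)) = 32, since 32^2 = 1024 <= 1042 < 1089 = 33^2.
Iterate m_{i+1} = d_i*a_i - m_i, d_{i+1} = (1042 - m_{i+1}^2)/d_i, a_{i+1} = floor((a_0 + m_{i+1})/d_{i+1}):
  m_1 = 1*32 - 0 = 32, d_1 = (1042 - 32^2)/1 = 18/1 = 18, a_1 = floor((32 + 32)/18) = 3.
  m_2 = 18*3 - 32 = 22, d_2 = (1042 - 22^2)/18 = 558/18 = 31, a_2 = floor((32 + 22)/31) = 1.
  m_3 = 31*1 - 22 = 9, d_3 = (1042 - 9^2)/31 = 961/31 = 31, a_3 = floor((32 + 9)/31) = 1.
  m_4 = 31*1 - 9 = 22, d_4 = (1042 - 22^2)/31 = 558/31 = 18, a_4 = floor((32 + 22)/18) = 3.
  m_5 = 18*3 - 22 = 32, d_5 = (1042 - 32^2)/18 = 18/18 = 1, a_5 = floor((32 + 32)/1) = 64.
  m_6 = 1*64 - 32 = 32, d_6 = (1042 - 32^2)/1 = 18/1 = 18: (m_6, d_6) = (m_1, d_1) = (32, 18), so from here the quotients repeat a_1, ..., a_5; the period length is 5.
Hence the expansion of sqrt(1042) is a_0 = 32 followed by the repeating block 3, 1, 1, 3, 64 (period 5).

[32; (3, 1, 1, 3, 64)]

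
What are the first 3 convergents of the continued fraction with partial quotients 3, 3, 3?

Using the convergent recurrence p_i = a_i*p_{i-1} + p_{i-2}, q_i = a_i*q_{i-1} + q_{i-2} with p_{-2}=0, p_{-1}=1, q_{-2}=1, q_{-1}=0:
  i=0: a_0=3, p_0 = 3*1 + 0 = 3, q_0 = 3*0 + 1 = 1.
  i=1: a_1=3, p_1 = 3*3 + 1 = 10, q_1 = 3*1 + 0 = 3.
  i=2: a_2=3, p_2 = 3*10 + 3 = 33, q_2 = 3*3 + 1 = 10.

3/1, 10/3, 33/10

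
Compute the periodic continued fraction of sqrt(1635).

Write x_i = (sqrt(1635) + m_i)/d_i with (m_0, d_0) = (0, 1). a_0 = floor(sqrt(1635)) = 40, since 40^2 = 1600 <= 1635 < 1681 = 41^2.
Iterate m_{i+1} = d_i*a_i - m_i, d_{i+1} = (1635 - m_{i+1}^2)/d_i, a_{i+1} = floor((a_0 + m_{i+1})/d_{i+1}):
  m_1 = 1*40 - 0 = 40, d_1 = (1635 - 40^2)/1 = 35/1 = 35, a_1 = floor((40 + 40)/35) = 2.
  m_2 = 35*2 - 40 = 30, d_2 = (1635 - 30^2)/35 = 735/35 = 21, a_2 = floor((40 + 30)/21) = 3.
  m_3 = 21*3 - 30 = 33, d_3 = (1635 - 33^2)/21 = 546/21 = 26, a_3 = floor((40 + 33)/26) = 2.
  m_4 = 26*2 - 33 = 19, d_4 = (1635 - 19^2)/26 = 1274/26 = 49, a_4 = floor((40 + 19)/49) = 1.
  m_5 = 49*1 - 19 = 30, d_5 = (1635 - 30^2)/49 = 735/49 = 15, a_5 = floor((40 + 30)/15) = 4.
  m_6 = 15*4 - 30 = 30, d_6 = (1635 - 30^2)/15 = 735/15 = 49, a_6 = floor((40 + 30)/49) = 1.
  m_7 = 49*1 - 30 = 19, d_7 = (1635 - 19^2)/49 = 1274/49 = 26, a_7 = floor((40 + 19)/26) = 2.
  m_8 = 26*2 - 19 = 33, d_8 = (1635 - 33^2)/26 = 546/26 = 21, a_8 = floor((40 + 33)/21) = 3.
  m_9 = 21*3 - 33 = 30, d_9 = (1635 - 30^2)/21 = 735/21 = 35, a_9 = floor((40 + 30)/35) = 2.
  m_10 = 35*2 - 30 = 40, d_10 = (1635 - 40^2)/35 = 35/35 = 1, a_10 = floor((40 + 40)/1) = 80.
  m_11 = 1*80 - 40 = 40, d_11 = (1635 - 40^2)/1 = 35/1 = 35: (m_11, d_11) = (m_1, d_1) = (40, 35), so from here the quotients repeat a_1, ..., a_10; the period length is 10.
Hence the expansion of sqrt(1635) is a_0 = 40 followed by the repeating block 2, 3, 2, 1, 4, 1, 2, 3, 2, 80 (period 10).

[40; (2, 3, 2, 1, 4, 1, 2, 3, 2, 80)]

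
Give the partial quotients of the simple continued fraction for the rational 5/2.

Run the Euclidean algorithm on 5 and 2; the successive quotients are the partial quotients a_0, a_1, ... (each step inverts the fractional part left over by the previous one):
  5 = 2*2 + 1, so a_0 = 2.
  2 = 2*1 + 0, so a_1 = 2.
The remainder reaches 0 after 2 divisions, so the expansion has 2 partial quotients, read off in order.

[2; 2]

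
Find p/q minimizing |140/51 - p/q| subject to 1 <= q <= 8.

11/4

Expand x = 140/51 as a continued fraction with the Euclidean algorithm:
  140 = 2*51 + 38, so a_0 = 2.
  51 = 1*38 + 13, so a_1 = 1.
  38 = 2*13 + 12, so a_2 = 2.
  13 = 1*12 + 1, so a_3 = 1.
  12 = 12*1 + 0, so a_4 = 12.
so x = [2; 1, 2, 1, 12].
Convergents (p_i = a_i*p_{i-1} + p_{i-2}, q_i = a_i*q_{i-1} + q_{i-2} with p_{-2}=0, p_{-1}=1, q_{-2}=1, q_{-1}=0), until the denominator exceeds 8:
  i=0: a_0=2, p_0 = 2*1 + 0 = 2, q_0 = 2*0 + 1 = 1.
  i=1: a_1=1, p_1 = 1*2 + 1 = 3, q_1 = 1*1 + 0 = 1.
  i=2: a_2=2, p_2 = 2*3 + 2 = 8, q_2 = 2*1 + 1 = 3.
  i=3: a_3=1, p_3 = 1*8 + 3 = 11, q_3 = 1*3 + 1 = 4.
  i=4: a_4=12, p_4 = 12*11 + 8 = 140, q_4 = 12*4 + 3 = 51.
q_4 = 51 > 8, so the last convergent with denominator <= 8 is p_3/q_3 = 11/4.
The closest fraction with denominator <= 8 is either p_3/q_3 or the intermediate fraction (k*p_3 + p_2)/(k*q_3 + q_2) with the largest k >= 1 whose denominator stays <= 8; these approach x as k grows, and every other convergent or intermediate fraction in range is farther away.
Largest k: floor((8 - q_2)/q_3) = floor((8 - 3)/4) = 1.
That gives (1*11 + 8)/(1*4 + 3) = 19/7.
Compare the errors: |x - 11/4| = |140*4 - 11*51|/(51*4) = 1/204, and |x - 19/7| = |140*7 - 19*51|/(51*7) = 11/357.
Cross-multiplying, 1*357 = 357 < 2244 = 11*204, so 1/204 is smaller: the convergent 11/4 is closer to x than 19/7.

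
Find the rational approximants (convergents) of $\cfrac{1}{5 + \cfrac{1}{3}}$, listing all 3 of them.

Using the convergent recurrence p_i = a_i*p_{i-1} + p_{i-2}, q_i = a_i*q_{i-1} + q_{i-2} with p_{-2}=0, p_{-1}=1, q_{-2}=1, q_{-1}=0:
  i=0: a_0=0, p_0 = 0*1 + 0 = 0, q_0 = 0*0 + 1 = 1.
  i=1: a_1=5, p_1 = 5*0 + 1 = 1, q_1 = 5*1 + 0 = 5.
  i=2: a_2=3, p_2 = 3*1 + 0 = 3, q_2 = 3*5 + 1 = 16.

0/1, 1/5, 3/16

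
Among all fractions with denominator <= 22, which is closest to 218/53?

Expand x = 218/53 as a continued fraction with the Euclidean algorithm:
  218 = 4*53 + 6, so a_0 = 4.
  53 = 8*6 + 5, so a_1 = 8.
  6 = 1*5 + 1, so a_2 = 1.
  5 = 5*1 + 0, so a_3 = 5.
so x = [4; 8, 1, 5].
Convergents (p_i = a_i*p_{i-1} + p_{i-2}, q_i = a_i*q_{i-1} + q_{i-2} with p_{-2}=0, p_{-1}=1, q_{-2}=1, q_{-1}=0), until the denominator exceeds 22:
  i=0: a_0=4, p_0 = 4*1 + 0 = 4, q_0 = 4*0 + 1 = 1.
  i=1: a_1=8, p_1 = 8*4 + 1 = 33, q_1 = 8*1 + 0 = 8.
  i=2: a_2=1, p_2 = 1*33 + 4 = 37, q_2 = 1*8 + 1 = 9.
  i=3: a_3=5, p_3 = 5*37 + 33 = 218, q_3 = 5*9 + 8 = 53.
q_3 = 53 > 22, so the last convergent with denominator <= 22 is p_2/q_2 = 37/9.
The closest fraction with denominator <= 22 is either p_2/q_2 or the intermediate fraction (k*p_2 + p_1)/(k*q_2 + q_1) with the largest k >= 1 whose denominator stays <= 22; these approach x as k grows, and every other convergent or intermediate fraction in range is farther away.
Largest k: floor((22 - q_1)/q_2) = floor((22 - 8)/9) = 1.
That gives (1*37 + 33)/(1*9 + 8) = 70/17.
Compare the errors: |x - 37/9| = |218*9 - 37*53|/(53*9) = 1/477, and |x - 70/17| = |218*17 - 70*53|/(53*17) = 4/901.
Cross-multiplying, 1*901 = 901 < 1908 = 4*477, so 1/477 is smaller: the convergent 37/9 is closer to x than 70/17.

37/9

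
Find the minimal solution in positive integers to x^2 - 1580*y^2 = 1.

(x, y) = (159, 4)

First expand sqrt(1580) as a continued fraction. With x_i = (sqrt(1580) + m_i)/d_i and (m_0, d_0) = (0, 1): a_0 = floor(sqrt(1580)) = 39, since 39^2 = 1521 <= 1580 < 1600 = 40^2.
Iterate m_{i+1} = d_i*a_i - m_i, d_{i+1} = (1580 - m_{i+1}^2)/d_i, a_{i+1} = floor((a_0 + m_{i+1})/d_{i+1}):
  m_1 = 1*39 - 0 = 39, d_1 = (1580 - 39^2)/1 = 59/1 = 59, a_1 = floor((39 + 39)/59) = 1.
  m_2 = 59*1 - 39 = 20, d_2 = (1580 - 20^2)/59 = 1180/59 = 20, a_2 = floor((39 + 20)/20) = 2.
  m_3 = 20*2 - 20 = 20, d_3 = (1580 - 20^2)/20 = 1180/20 = 59, a_3 = floor((39 + 20)/59) = 1.
  m_4 = 59*1 - 20 = 39, d_4 = (1580 - 39^2)/59 = 59/59 = 1, a_4 = floor((39 + 39)/1) = 78.
  m_5 = 1*78 - 39 = 39, d_5 = (1580 - 39^2)/1 = 59/1 = 59: (m_5, d_5) = (m_1, d_1) = (39, 59), so from here the quotients repeat a_1, ..., a_4; the period length is 4.
So sqrt(1580) = [39; (1, 2, 1, 78)] with period length k = 4.
k is even, so the fundamental solution of x^2 - 1580y^2 = 1 is (p_{k-1}, q_{k-1}) = (p_3, q_3); compute convergents through index 3.
Convergents (p_i = a_i*p_{i-1} + p_{i-2}, q_i = a_i*q_{i-1} + q_{i-2} with p_{-2}=0, p_{-1}=1, q_{-2}=1, q_{-1}=0):
  i=0: a_0=39, p_0 = 39*1 + 0 = 39, q_0 = 39*0 + 1 = 1.
  i=1: a_1=1, p_1 = 1*39 + 1 = 40, q_1 = 1*1 + 0 = 1.
  i=2: a_2=2, p_2 = 2*40 + 39 = 119, q_2 = 2*1 + 1 = 3.
  i=3: a_3=1, p_3 = 1*119 + 40 = 159, q_3 = 1*3 + 1 = 4.
Check: 159^2 - 1580*4^2 = 25281 - 25280 = 1, so (x, y) = (159, 4) solves the equation, and by the theorem it is the least positive solution.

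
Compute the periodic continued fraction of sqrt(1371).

Write x_i = (sqrt(1371) + m_i)/d_i with (m_0, d_0) = (0, 1). a_0 = floor(sqrt(1371)) = 37, since 37^2 = 1369 <= 1371 < 1444 = 38^2.
Iterate m_{i+1} = d_i*a_i - m_i, d_{i+1} = (1371 - m_{i+1}^2)/d_i, a_{i+1} = floor((a_0 + m_{i+1})/d_{i+1}):
  m_1 = 1*37 - 0 = 37, d_1 = (1371 - 37^2)/1 = 2/1 = 2, a_1 = floor((37 + 37)/2) = 37.
  m_2 = 2*37 - 37 = 37, d_2 = (1371 - 37^2)/2 = 2/2 = 1, a_2 = floor((37 + 37)/1) = 74.
  m_3 = 1*74 - 37 = 37, d_3 = (1371 - 37^2)/1 = 2/1 = 2: (m_3, d_3) = (m_1, d_1) = (37, 2), so from here the quotients repeat a_1, a_2; the period length is 2.
Hence the expansion of sqrt(1371) is a_0 = 37 followed by the repeating block 37, 74 (period 2).

[37; (37, 74)]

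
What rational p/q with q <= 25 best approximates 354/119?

74/25

Expand x = 354/119 as a continued fraction with the Euclidean algorithm:
  354 = 2*119 + 116, so a_0 = 2.
  119 = 1*116 + 3, so a_1 = 1.
  116 = 38*3 + 2, so a_2 = 38.
  3 = 1*2 + 1, so a_3 = 1.
  2 = 2*1 + 0, so a_4 = 2.
so x = [2; 1, 38, 1, 2].
Convergents (p_i = a_i*p_{i-1} + p_{i-2}, q_i = a_i*q_{i-1} + q_{i-2} with p_{-2}=0, p_{-1}=1, q_{-2}=1, q_{-1}=0), until the denominator exceeds 25:
  i=0: a_0=2, p_0 = 2*1 + 0 = 2, q_0 = 2*0 + 1 = 1.
  i=1: a_1=1, p_1 = 1*2 + 1 = 3, q_1 = 1*1 + 0 = 1.
  i=2: a_2=38, p_2 = 38*3 + 2 = 116, q_2 = 38*1 + 1 = 39.
q_2 = 39 > 25, so the last convergent with denominator <= 25 is p_1/q_1 = 3/1.
The closest fraction with denominator <= 25 is either p_1/q_1 or the intermediate fraction (k*p_1 + p_0)/(k*q_1 + q_0) with the largest k >= 1 whose denominator stays <= 25; these approach x as k grows, and every other convergent or intermediate fraction in range is farther away.
Largest k: floor((25 - q_0)/q_1) = floor((25 - 1)/1) = 24.
That gives (24*3 + 2)/(24*1 + 1) = 74/25.
Compare the errors: |x - 3/1| = |354*1 - 3*119|/(119*1) = 3/119, and |x - 74/25| = |354*25 - 74*119|/(119*25) = 44/2975.
Cross-multiplying, 44*119 = 5236 < 8925 = 3*2975, so 44/2975 is smaller: the intermediate fraction 74/25 is closer to x than 3/1.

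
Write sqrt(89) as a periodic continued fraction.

Write x_i = (sqrt(89) + m_i)/d_i with (m_0, d_0) = (0, 1). a_0 = floor(sqrt(89)) = 9, since 9^2 = 81 <= 89 < 100 = 10^2.
Iterate m_{i+1} = d_i*a_i - m_i, d_{i+1} = (89 - m_{i+1}^2)/d_i, a_{i+1} = floor((a_0 + m_{i+1})/d_{i+1}):
  m_1 = 1*9 - 0 = 9, d_1 = (89 - 9^2)/1 = 8/1 = 8, a_1 = floor((9 + 9)/8) = 2.
  m_2 = 8*2 - 9 = 7, d_2 = (89 - 7^2)/8 = 40/8 = 5, a_2 = floor((9 + 7)/5) = 3.
  m_3 = 5*3 - 7 = 8, d_3 = (89 - 8^2)/5 = 25/5 = 5, a_3 = floor((9 + 8)/5) = 3.
  m_4 = 5*3 - 8 = 7, d_4 = (89 - 7^2)/5 = 40/5 = 8, a_4 = floor((9 + 7)/8) = 2.
  m_5 = 8*2 - 7 = 9, d_5 = (89 - 9^2)/8 = 8/8 = 1, a_5 = floor((9 + 9)/1) = 18.
  m_6 = 1*18 - 9 = 9, d_6 = (89 - 9^2)/1 = 8/1 = 8: (m_6, d_6) = (m_1, d_1) = (9, 8), so from here the quotients repeat a_1, ..., a_5; the period length is 5.
Hence the expansion of sqrt(89) is a_0 = 9 followed by the repeating block 2, 3, 3, 2, 18 (period 5).

[9; (2, 3, 3, 2, 18)]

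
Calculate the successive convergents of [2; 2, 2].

2/1, 5/2, 12/5

Using the convergent recurrence p_i = a_i*p_{i-1} + p_{i-2}, q_i = a_i*q_{i-1} + q_{i-2} with p_{-2}=0, p_{-1}=1, q_{-2}=1, q_{-1}=0:
  i=0: a_0=2, p_0 = 2*1 + 0 = 2, q_0 = 2*0 + 1 = 1.
  i=1: a_1=2, p_1 = 2*2 + 1 = 5, q_1 = 2*1 + 0 = 2.
  i=2: a_2=2, p_2 = 2*5 + 2 = 12, q_2 = 2*2 + 1 = 5.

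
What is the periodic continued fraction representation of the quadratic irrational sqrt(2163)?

[46; (1, 1, 30, 1, 1, 92)]

Write x_i = (sqrt(2163) + m_i)/d_i with (m_0, d_0) = (0, 1). a_0 = floor(sqrt(2163)) = 46, since 46^2 = 2116 <= 2163 < 2209 = 47^2.
Iterate m_{i+1} = d_i*a_i - m_i, d_{i+1} = (2163 - m_{i+1}^2)/d_i, a_{i+1} = floor((a_0 + m_{i+1})/d_{i+1}):
  m_1 = 1*46 - 0 = 46, d_1 = (2163 - 46^2)/1 = 47/1 = 47, a_1 = floor((46 + 46)/47) = 1.
  m_2 = 47*1 - 46 = 1, d_2 = (2163 - 1^2)/47 = 2162/47 = 46, a_2 = floor((46 + 1)/46) = 1.
  m_3 = 46*1 - 1 = 45, d_3 = (2163 - 45^2)/46 = 138/46 = 3, a_3 = floor((46 + 45)/3) = 30.
  m_4 = 3*30 - 45 = 45, d_4 = (2163 - 45^2)/3 = 138/3 = 46, a_4 = floor((46 + 45)/46) = 1.
  m_5 = 46*1 - 45 = 1, d_5 = (2163 - 1^2)/46 = 2162/46 = 47, a_5 = floor((46 + 1)/47) = 1.
  m_6 = 47*1 - 1 = 46, d_6 = (2163 - 46^2)/47 = 47/47 = 1, a_6 = floor((46 + 46)/1) = 92.
  m_7 = 1*92 - 46 = 46, d_7 = (2163 - 46^2)/1 = 47/1 = 47: (m_7, d_7) = (m_1, d_1) = (46, 47), so from here the quotients repeat a_1, ..., a_6; the period length is 6.
Hence the expansion of sqrt(2163) is a_0 = 46 followed by the repeating block 1, 1, 30, 1, 1, 92 (period 6).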